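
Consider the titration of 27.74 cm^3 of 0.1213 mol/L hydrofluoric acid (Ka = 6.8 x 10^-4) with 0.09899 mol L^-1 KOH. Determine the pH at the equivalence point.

7.95

n(HF) = 0.1213 x 0.02774 = 0.003365 mol; V(KOH) at equivalence = 0.003365/0.09899 = 0.03399 L.
At equivalence all the acid is converted to F-; total volume = 0.02774 + 0.03399 = 0.06173 L, so [F-] = 0.003365/0.06173 = 0.05451 M.
Kb = Kw/Ka = 1.0e-14 / 6.8 x 10^-4 = 1.47e-11.
[OH^-] = sqrt(Kb x [F-]) = sqrt(1.47e-11 x 0.05451) = 8.95e-7 M.
pOH = 6.05, so pH = 14.00 - 6.05 = 7.95.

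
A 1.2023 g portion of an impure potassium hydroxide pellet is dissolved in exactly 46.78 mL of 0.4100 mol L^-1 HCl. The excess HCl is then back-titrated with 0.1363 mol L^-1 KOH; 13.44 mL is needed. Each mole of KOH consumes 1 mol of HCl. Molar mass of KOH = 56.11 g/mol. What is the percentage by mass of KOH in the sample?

81.0%

Total n(HCl) added = 0.4100 x 0.04678 = 0.01918 mol.
n(KOH) used = 0.1363 x 0.01344 = 0.001832 mol, which equals the excess n(HCl).
So n(HCl) consumed by the sample = 0.01918 - 0.001832 = 0.01735 mol.
n(KOH) = 0.01735 / 1 = 0.01735 mol.
mass KOH = 0.01735 x 56.11 = 0.9734 g, so %KOH = 0.9734/1.2023 x 100 = 81.0%.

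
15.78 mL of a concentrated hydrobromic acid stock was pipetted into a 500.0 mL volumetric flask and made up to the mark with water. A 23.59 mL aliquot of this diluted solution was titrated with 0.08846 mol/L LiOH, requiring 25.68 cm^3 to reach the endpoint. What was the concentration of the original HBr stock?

3.05 M

n(LiOH) = 0.08846 x 0.02568 = 0.002272 mol.
n(HBr) in the aliquot = 0.002272 mol.
[diluted HBr] = 0.002272 / 0.02359 = 0.09630 M.
Dilution factor = 500.0/15.78 = 31.69, so [stock] = 0.09630 x 31.69 = 3.05 M.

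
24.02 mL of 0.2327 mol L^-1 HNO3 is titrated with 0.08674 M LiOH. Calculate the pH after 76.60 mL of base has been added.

n(acid) = 0.2327 x 0.02402 = 0.005589 mol; n(LiOH) added = 0.08674 x 0.07660 = 0.006644 mol.
Base is in excess by 0.006644 - 0.005589 = 0.001055 mol in a total volume of 0.1006 L.
[OH^-] = 0.001055/0.1006 = 0.01048 M, so pOH = 1.98 and pH = 14.00 - 1.98 = 12.02.

12.02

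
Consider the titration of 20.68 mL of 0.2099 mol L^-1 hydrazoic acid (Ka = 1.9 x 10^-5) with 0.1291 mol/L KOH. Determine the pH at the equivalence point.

8.81

n(HN3) = 0.2099 x 0.02068 = 0.004341 mol; V(KOH) at equivalence = 0.004341/0.1291 = 0.03362 L.
At equivalence all the acid is converted to N3-; total volume = 0.02068 + 0.03362 = 0.05430 L, so [N3-] = 0.004341/0.05430 = 0.07994 M.
Kb = Kw/Ka = 1.0e-14 / 1.9 x 10^-5 = 5.26e-10.
[OH^-] = sqrt(Kb x [N3-]) = sqrt(5.26e-10 x 0.07994) = 6.49e-6 M.
pOH = 5.19, so pH = 14.00 - 5.19 = 8.81.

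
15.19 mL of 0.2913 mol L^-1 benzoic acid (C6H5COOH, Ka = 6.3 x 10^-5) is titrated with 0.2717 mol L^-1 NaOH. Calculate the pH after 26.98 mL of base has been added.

12.84

n(acid) = 0.2913 x 0.01519 = 0.004425 mol; n(NaOH) added = 0.2717 x 0.02698 = 0.007330 mol.
Base is in excess by 0.007330 - 0.004425 = 0.002906 mol in a total volume of 0.04217 L.
[OH^-] = 0.002906/0.04217 = 0.06890 M, so pOH = 1.16 and pH = 14.00 - 1.16 = 12.84.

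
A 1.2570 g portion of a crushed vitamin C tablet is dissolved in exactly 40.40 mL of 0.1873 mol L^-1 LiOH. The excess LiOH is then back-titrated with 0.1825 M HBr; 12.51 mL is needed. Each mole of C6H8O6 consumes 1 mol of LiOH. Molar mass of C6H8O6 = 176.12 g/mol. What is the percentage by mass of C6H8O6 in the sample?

Total n(LiOH) added = 0.1873 x 0.04040 = 0.007567 mol.
n(HBr) used = 0.1825 x 0.01251 = 0.002283 mol, which equals the excess n(LiOH).
So n(LiOH) consumed by the sample = 0.007567 - 0.002283 = 0.005284 mol.
n(C6H8O6) = 0.005284 / 1 = 0.005284 mol.
mass C6H8O6 = 0.005284 x 176.12 = 0.9306 g, so %C6H8O6 = 0.9306/1.2570 x 100 = 74.0%.

74.0%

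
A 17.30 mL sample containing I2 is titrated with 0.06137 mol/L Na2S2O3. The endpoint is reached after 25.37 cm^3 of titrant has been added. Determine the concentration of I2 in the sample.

n(Na2S2O3) = 0.06137 x 0.02537 = 0.001557 mol.
From the balanced equation, 2 mol Na2S2O3 reacts with 1 mol I2, so n(I2) = 0.001557 x 1/2 = 0.0007785 mol.
[I2] = 0.0007785 / 0.01730 L = 0.0450 M.

0.0450 M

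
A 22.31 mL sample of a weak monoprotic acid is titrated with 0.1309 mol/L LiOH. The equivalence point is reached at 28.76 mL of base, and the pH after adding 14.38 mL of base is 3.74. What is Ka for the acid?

1.8 x 10^-4

14.38 mL is half of the equivalence volume, so this is the half-equivalence point where [HA] = [A^-].
At half-equivalence pH = pKa, so pKa = 3.74.
Ka = 10^(-3.74) = 1.8 x 10^-4.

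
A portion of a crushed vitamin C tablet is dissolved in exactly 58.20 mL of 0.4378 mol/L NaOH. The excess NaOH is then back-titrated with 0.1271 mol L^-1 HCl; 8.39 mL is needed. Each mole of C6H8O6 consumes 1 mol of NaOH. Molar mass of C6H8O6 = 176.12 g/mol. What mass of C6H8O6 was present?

4.30 g

Total n(NaOH) added = 0.4378 x 0.05820 = 0.02548 mol.
n(HCl) used = 0.1271 x 0.008390 = 0.001066 mol, which equals the excess n(NaOH).
So n(NaOH) consumed by the sample = 0.02548 - 0.001066 = 0.02441 mol.
n(C6H8O6) = 0.02441 / 1 = 0.02441 mol.
mass = 0.02441 mol x 176.12 g/mol = 4.30 g.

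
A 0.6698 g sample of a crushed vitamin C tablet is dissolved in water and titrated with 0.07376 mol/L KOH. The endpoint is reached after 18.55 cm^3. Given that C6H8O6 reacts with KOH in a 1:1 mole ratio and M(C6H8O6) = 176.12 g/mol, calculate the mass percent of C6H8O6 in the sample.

36.0%

n(KOH) = 0.07376 x 0.01855 = 0.001368 mol.
n(C6H8O6) = 0.001368 / 1 = 0.001368 mol.
mass of C6H8O6 = 0.001368 x 176.12 = 0.2410 g.
% purity = 0.2410 / 0.6698 x 100 = 36.0%.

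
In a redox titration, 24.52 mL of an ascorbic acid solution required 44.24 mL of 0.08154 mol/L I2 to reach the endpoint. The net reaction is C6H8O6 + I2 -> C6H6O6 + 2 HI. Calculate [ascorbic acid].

n(I2) = 0.08154 x 0.04424 = 0.003607 mol.
From the balanced equation, 1 mol I2 reacts with 1 mol ascorbic acid, so n(ascorbic acid) = 0.003607 x 1/1 = 0.003607 mol.
[ascorbic acid] = 0.003607 / 0.02452 L = 0.147 M.

0.147 M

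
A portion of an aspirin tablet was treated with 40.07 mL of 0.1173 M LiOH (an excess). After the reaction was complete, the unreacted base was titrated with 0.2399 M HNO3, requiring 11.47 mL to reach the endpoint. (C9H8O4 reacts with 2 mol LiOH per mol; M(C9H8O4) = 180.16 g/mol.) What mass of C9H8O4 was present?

Total n(LiOH) added = 0.1173 x 0.04007 = 0.004700 mol.
n(HNO3) used = 0.2399 x 0.01147 = 0.002752 mol, which equals the excess n(LiOH).
So n(LiOH) consumed by the sample = 0.004700 - 0.002752 = 0.001949 mol.
n(C9H8O4) = 0.001949 / 2 = 0.0009743 mol.
mass = 0.0009743 mol x 180.16 g/mol = 0.176 g.

0.176 g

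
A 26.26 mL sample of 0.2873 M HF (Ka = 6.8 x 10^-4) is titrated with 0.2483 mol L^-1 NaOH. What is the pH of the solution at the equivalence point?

n(HF) = 0.2873 x 0.02626 = 0.007544 mol; V(NaOH) at equivalence = 0.007544/0.2483 = 0.03038 L.
At equivalence all the acid is converted to F-; total volume = 0.02626 + 0.03038 = 0.05664 L, so [F-] = 0.007544/0.05664 = 0.1332 M.
Kb = Kw/Ka = 1.0e-14 / 6.8 x 10^-4 = 1.47e-11.
[OH^-] = sqrt(Kb x [F-]) = sqrt(1.47e-11 x 0.1332) = 1.40e-6 M.
pOH = 5.85, so pH = 14.00 - 5.85 = 8.15.

8.15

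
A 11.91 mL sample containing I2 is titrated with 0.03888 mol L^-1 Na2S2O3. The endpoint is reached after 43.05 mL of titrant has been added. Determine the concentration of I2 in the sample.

0.0703 M

n(Na2S2O3) = 0.03888 x 0.04305 = 0.001674 mol.
From the balanced equation, 2 mol Na2S2O3 reacts with 1 mol I2, so n(I2) = 0.001674 x 1/2 = 0.0008369 mol.
[I2] = 0.0008369 / 0.01191 L = 0.0703 M.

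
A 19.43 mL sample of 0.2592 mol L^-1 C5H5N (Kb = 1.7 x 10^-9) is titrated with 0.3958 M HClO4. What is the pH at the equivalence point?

3.02

n(C5H5N) = 0.2592 x 0.01943 = 0.005036 mol; V(HClO4) at equivalence = 0.005036/0.3958 = 0.01272 L.
At equivalence the base is fully converted to C5H5NH+; total volume = 0.03215 L, so [C5H5NH+] = 0.005036/0.03215 = 0.1566 M.
Ka(C5H5NH+) = Kw/Kb = 1.0e-14 / 1.7 x 10^-9 = 5.88e-6.
[H^+] = sqrt(Ka x [C5H5NH+]) = sqrt(5.88e-6 x 0.1566) = 0.000960 M.
pH = -log(0.000960) = 3.02.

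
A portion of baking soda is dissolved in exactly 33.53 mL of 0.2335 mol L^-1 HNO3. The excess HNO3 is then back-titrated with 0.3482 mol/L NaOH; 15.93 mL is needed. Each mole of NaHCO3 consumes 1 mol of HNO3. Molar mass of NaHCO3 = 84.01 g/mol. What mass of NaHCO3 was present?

Total n(HNO3) added = 0.2335 x 0.03353 = 0.007829 mol.
n(NaOH) used = 0.3482 x 0.01593 = 0.005547 mol, which equals the excess n(HNO3).
So n(HNO3) consumed by the sample = 0.007829 - 0.005547 = 0.002282 mol.
n(NaHCO3) = 0.002282 / 1 = 0.002282 mol.
mass = 0.002282 mol x 84.01 g/mol = 0.192 g.

0.192 g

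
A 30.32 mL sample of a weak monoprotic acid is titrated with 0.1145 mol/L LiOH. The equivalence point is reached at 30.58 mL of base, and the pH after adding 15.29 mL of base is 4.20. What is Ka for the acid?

15.29 mL is half of the equivalence volume, so this is the half-equivalence point where [HA] = [A^-].
At half-equivalence pH = pKa, so pKa = 4.20.
Ka = 10^(-4.20) = 6.3 x 10^-5.

6.3 x 10^-5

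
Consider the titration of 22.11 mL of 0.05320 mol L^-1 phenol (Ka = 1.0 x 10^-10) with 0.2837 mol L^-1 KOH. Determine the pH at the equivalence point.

n(C6H5OH) = 0.05320 x 0.02211 = 0.001176 mol; V(KOH) at equivalence = 0.001176/0.2837 = 0.004146 L.
At equivalence all the acid is converted to C6H5O-; total volume = 0.02211 + 0.004146 = 0.02626 L, so [C6H5O-] = 0.001176/0.02626 = 0.04480 M.
Kb = Kw/Ka = 1.0e-14 / 1.0 x 10^-10 = 0.000100.
[OH^-] = sqrt(Kb x [C6H5O-]) = sqrt(0.000100 x 0.04480) = 0.00212 M.
pOH = 2.67, so pH = 14.00 - 2.67 = 11.33.

11.33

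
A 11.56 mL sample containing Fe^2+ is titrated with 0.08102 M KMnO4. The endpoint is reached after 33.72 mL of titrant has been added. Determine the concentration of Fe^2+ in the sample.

1.18 M

n(KMnO4) = 0.08102 x 0.03372 = 0.002732 mol.
From the balanced equation, 1 mol KMnO4 reacts with 5 mol Fe^2+, so n(Fe^2+) = 0.002732 x 5/1 = 0.01366 mol.
[Fe^2+] = 0.01366 / 0.01156 L = 1.18 M.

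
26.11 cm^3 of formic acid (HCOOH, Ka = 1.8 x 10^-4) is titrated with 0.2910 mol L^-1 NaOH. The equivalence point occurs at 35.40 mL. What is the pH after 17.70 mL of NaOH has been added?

17.70 mL is exactly half the equivalence volume (35.40/2), i.e. the half-equivalence point.
There, n(HA) = n(A^-), so pH = pKa = -log(1.8 x 10^-4) = 3.74.

3.74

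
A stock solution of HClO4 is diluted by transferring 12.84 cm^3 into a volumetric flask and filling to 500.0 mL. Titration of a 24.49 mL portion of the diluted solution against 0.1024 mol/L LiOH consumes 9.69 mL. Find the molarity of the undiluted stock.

n(LiOH) = 0.1024 x 0.009690 = 0.0009923 mol.
n(HClO4) in the aliquot = 0.0009923 mol.
[diluted HClO4] = 0.0009923 / 0.02449 = 0.04052 M.
Dilution factor = 500.0/12.84 = 38.94, so [stock] = 0.04052 x 38.94 = 1.58 M.

1.58 M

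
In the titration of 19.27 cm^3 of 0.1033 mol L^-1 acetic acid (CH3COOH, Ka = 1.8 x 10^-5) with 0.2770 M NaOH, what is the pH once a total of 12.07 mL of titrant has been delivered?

12.64

n(acid) = 0.1033 x 0.01927 = 0.001991 mol; n(NaOH) added = 0.2770 x 0.01207 = 0.003343 mol.
Base is in excess by 0.003343 - 0.001991 = 0.001353 mol in a total volume of 0.03134 L.
[OH^-] = 0.001353/0.03134 = 0.04317 M, so pOH = 1.36 and pH = 14.00 - 1.36 = 12.64.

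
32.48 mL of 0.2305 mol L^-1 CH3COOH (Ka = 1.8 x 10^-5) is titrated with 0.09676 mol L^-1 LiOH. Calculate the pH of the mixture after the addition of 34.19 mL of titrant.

4.64

Initial n(CH3COOH) = 0.2305 x 0.03248 = 0.007487 mol.
n(LiOH) added = 0.09676 x 0.03419 = 0.003308 mol, converting that many moles of CH3COOH to CH3COO-.
Remaining n(CH3COOH) = 0.004178 mol; n(CH3COO-) = 0.003308 mol.
By Henderson-Hasselbalch, pH = pKa + log([A^-]/[HA]) = 4.74 + log(0.003308/0.004178) = 4.74 + (-0.10) = 4.64.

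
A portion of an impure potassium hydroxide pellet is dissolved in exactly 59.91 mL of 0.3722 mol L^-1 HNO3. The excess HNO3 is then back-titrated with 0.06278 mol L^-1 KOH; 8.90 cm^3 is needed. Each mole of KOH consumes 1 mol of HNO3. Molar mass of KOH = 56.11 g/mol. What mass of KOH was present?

1.22 g

Total n(HNO3) added = 0.3722 x 0.05991 = 0.02230 mol.
n(KOH) used = 0.06278 x 0.008900 = 0.0005587 mol, which equals the excess n(HNO3).
So n(HNO3) consumed by the sample = 0.02230 - 0.0005587 = 0.02174 mol.
n(KOH) = 0.02174 / 1 = 0.02174 mol.
mass = 0.02174 mol x 56.11 g/mol = 1.22 g.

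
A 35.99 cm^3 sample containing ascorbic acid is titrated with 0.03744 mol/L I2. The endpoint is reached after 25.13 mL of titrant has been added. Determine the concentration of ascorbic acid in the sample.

n(I2) = 0.03744 x 0.02513 = 0.0009409 mol.
From the balanced equation, 1 mol I2 reacts with 1 mol ascorbic acid, so n(ascorbic acid) = 0.0009409 x 1/1 = 0.0009409 mol.
[ascorbic acid] = 0.0009409 / 0.03599 L = 0.0261 M.

0.0261 M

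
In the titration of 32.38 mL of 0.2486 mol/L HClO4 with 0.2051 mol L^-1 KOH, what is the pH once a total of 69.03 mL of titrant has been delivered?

n(acid) = 0.2486 x 0.03238 = 0.008050 mol; n(KOH) added = 0.2051 x 0.06903 = 0.01416 mol.
Base is in excess by 0.01416 - 0.008050 = 0.006108 mol in a total volume of 0.1014 L.
[OH^-] = 0.006108/0.1014 = 0.06023 M, so pOH = 1.22 and pH = 14.00 - 1.22 = 12.78.

12.78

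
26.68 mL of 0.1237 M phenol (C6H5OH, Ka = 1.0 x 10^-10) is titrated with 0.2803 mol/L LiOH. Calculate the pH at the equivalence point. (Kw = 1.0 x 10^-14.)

11.47

n(C6H5OH) = 0.1237 x 0.02668 = 0.003300 mol; V(LiOH) at equivalence = 0.003300/0.2803 = 0.01177 L.
At equivalence all the acid is converted to C6H5O-; total volume = 0.02668 + 0.01177 = 0.03845 L, so [C6H5O-] = 0.003300/0.03845 = 0.08582 M.
Kb = Kw/Ka = 1.0e-14 / 1.0 x 10^-10 = 0.000100.
[OH^-] = sqrt(Kb x [C6H5O-]) = sqrt(0.000100 x 0.08582) = 0.00293 M.
pOH = 2.53, so pH = 14.00 - 2.53 = 11.47.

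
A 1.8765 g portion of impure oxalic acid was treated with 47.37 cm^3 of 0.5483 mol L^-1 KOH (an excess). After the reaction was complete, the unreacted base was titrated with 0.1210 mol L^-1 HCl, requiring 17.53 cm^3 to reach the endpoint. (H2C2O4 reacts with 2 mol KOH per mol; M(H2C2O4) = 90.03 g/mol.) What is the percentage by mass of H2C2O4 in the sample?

57.2%

Total n(KOH) added = 0.5483 x 0.04737 = 0.02597 mol.
n(HCl) used = 0.1210 x 0.01753 = 0.002121 mol, which equals the excess n(KOH).
So n(KOH) consumed by the sample = 0.02597 - 0.002121 = 0.02385 mol.
n(H2C2O4) = 0.02385 / 2 = 0.01193 mol.
mass H2C2O4 = 0.01193 x 90.03 = 1.074 g, so %H2C2O4 = 1.074/1.8765 x 100 = 57.2%.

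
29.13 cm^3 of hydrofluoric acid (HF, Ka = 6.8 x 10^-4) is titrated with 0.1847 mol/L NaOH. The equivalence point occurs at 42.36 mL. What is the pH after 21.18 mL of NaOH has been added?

3.17

21.18 mL is exactly half the equivalence volume (42.36/2), i.e. the half-equivalence point.
There, n(HA) = n(A^-), so pH = pKa = -log(6.8 x 10^-4) = 3.17.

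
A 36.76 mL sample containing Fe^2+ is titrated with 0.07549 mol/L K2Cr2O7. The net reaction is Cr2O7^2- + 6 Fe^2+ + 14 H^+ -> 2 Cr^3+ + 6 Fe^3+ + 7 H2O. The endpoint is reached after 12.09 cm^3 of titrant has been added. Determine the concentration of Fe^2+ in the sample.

n(K2Cr2O7) = 0.07549 x 0.01209 = 0.0009127 mol.
From the balanced equation, 1 mol K2Cr2O7 reacts with 6 mol Fe^2+, so n(Fe^2+) = 0.0009127 x 6/1 = 0.005476 mol.
[Fe^2+] = 0.005476 / 0.03676 L = 0.149 M.

0.149 M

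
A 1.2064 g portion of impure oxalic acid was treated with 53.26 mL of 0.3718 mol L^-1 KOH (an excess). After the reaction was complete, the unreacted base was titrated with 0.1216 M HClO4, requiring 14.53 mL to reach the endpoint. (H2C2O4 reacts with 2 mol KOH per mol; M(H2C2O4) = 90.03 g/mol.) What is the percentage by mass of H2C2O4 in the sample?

67.3%

Total n(KOH) added = 0.3718 x 0.05326 = 0.01980 mol.
n(HClO4) used = 0.1216 x 0.01453 = 0.001767 mol, which equals the excess n(KOH).
So n(KOH) consumed by the sample = 0.01980 - 0.001767 = 0.01804 mol.
n(H2C2O4) = 0.01804 / 2 = 0.009018 mol.
mass H2C2O4 = 0.009018 x 90.03 = 0.8119 g, so %H2C2O4 = 0.8119/1.2064 x 100 = 67.3%.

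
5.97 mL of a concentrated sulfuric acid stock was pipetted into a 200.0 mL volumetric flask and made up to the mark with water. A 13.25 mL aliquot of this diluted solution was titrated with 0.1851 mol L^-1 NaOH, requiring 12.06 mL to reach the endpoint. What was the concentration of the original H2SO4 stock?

2.82 M

n(NaOH) = 0.1851 x 0.01206 = 0.002232 mol.
n(H2SO4) in the aliquot = 0.002232 x 1/2 = 0.001116 mol.
[diluted H2SO4] = 0.001116 / 0.01325 = 0.08424 M.
Dilution factor = 200.0/5.970 = 33.50, so [stock] = 0.08424 x 33.50 = 2.82 M.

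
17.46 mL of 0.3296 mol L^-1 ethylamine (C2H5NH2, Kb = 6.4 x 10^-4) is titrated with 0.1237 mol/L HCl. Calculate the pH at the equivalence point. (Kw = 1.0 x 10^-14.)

5.93

n(C2H5NH2) = 0.3296 x 0.01746 = 0.005755 mol; V(HCl) at equivalence = 0.005755/0.1237 = 0.04652 L.
At equivalence the base is fully converted to C2H5NH3+; total volume = 0.06398 L, so [C2H5NH3+] = 0.005755/0.06398 = 0.08994 M.
Ka(C2H5NH3+) = Kw/Kb = 1.0e-14 / 6.4 x 10^-4 = 1.56e-11.
[H^+] = sqrt(Ka x [C2H5NH3+]) = sqrt(1.56e-11 x 0.08994) = 1.19e-6 M.
pH = -log(1.19e-6) = 5.93.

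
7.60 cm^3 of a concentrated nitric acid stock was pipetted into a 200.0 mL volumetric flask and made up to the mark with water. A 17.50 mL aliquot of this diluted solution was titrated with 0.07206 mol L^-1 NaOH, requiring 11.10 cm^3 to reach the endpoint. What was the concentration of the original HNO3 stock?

n(NaOH) = 0.07206 x 0.01110 = 0.0007999 mol.
n(HNO3) in the aliquot = 0.0007999 mol.
[diluted HNO3] = 0.0007999 / 0.01750 = 0.04571 M.
Dilution factor = 200.0/7.600 = 26.32, so [stock] = 0.04571 x 26.32 = 1.20 M.

1.20 M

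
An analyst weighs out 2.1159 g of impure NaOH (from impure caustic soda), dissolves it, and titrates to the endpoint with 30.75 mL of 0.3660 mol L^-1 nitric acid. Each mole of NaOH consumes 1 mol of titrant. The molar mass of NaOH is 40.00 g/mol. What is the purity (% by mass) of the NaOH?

n(HNO3) = 0.3660 x 0.03075 = 0.01125 mol.
n(NaOH) = 0.01125 / 1 = 0.01125 mol.
mass of NaOH = 0.01125 x 40.00 = 0.4502 g.
% purity = 0.4502 / 2.1159 x 100 = 21.3%.

21.3%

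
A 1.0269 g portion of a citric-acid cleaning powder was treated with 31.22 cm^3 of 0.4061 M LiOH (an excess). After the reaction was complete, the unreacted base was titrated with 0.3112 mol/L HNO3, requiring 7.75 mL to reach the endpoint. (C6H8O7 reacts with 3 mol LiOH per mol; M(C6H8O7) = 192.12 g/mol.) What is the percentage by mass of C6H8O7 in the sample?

64.0%

Total n(LiOH) added = 0.4061 x 0.03122 = 0.01268 mol.
n(HNO3) used = 0.3112 x 0.007750 = 0.002412 mol, which equals the excess n(LiOH).
So n(LiOH) consumed by the sample = 0.01268 - 0.002412 = 0.01027 mol.
n(C6H8O7) = 0.01027 / 3 = 0.003422 mol.
mass C6H8O7 = 0.003422 x 192.12 = 0.6575 g, so %C6H8O7 = 0.6575/1.0269 x 100 = 64.0%.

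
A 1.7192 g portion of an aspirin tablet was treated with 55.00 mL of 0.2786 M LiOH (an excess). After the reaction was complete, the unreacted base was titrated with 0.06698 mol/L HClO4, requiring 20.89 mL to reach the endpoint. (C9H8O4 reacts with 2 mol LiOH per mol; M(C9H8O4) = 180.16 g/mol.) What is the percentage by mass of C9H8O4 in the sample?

Total n(LiOH) added = 0.2786 x 0.05500 = 0.01532 mol.
n(HClO4) used = 0.06698 x 0.02089 = 0.001399 mol, which equals the excess n(LiOH).
So n(LiOH) consumed by the sample = 0.01532 - 0.001399 = 0.01392 mol.
n(C9H8O4) = 0.01392 / 2 = 0.006962 mol.
mass C9H8O4 = 0.006962 x 180.16 = 1.254 g, so %C9H8O4 = 1.254/1.7192 x 100 = 73.0%.

73.0%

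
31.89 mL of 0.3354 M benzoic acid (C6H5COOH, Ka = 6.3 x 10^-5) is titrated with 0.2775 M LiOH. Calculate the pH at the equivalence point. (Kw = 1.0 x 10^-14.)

8.69

n(C6H5COOH) = 0.3354 x 0.03189 = 0.01070 mol; V(LiOH) at equivalence = 0.01070/0.2775 = 0.03854 L.
At equivalence all the acid is converted to C6H5COO-; total volume = 0.03189 + 0.03854 = 0.07043 L, so [C6H5COO-] = 0.01070/0.07043 = 0.1519 M.
Kb = Kw/Ka = 1.0e-14 / 6.3 x 10^-5 = 1.59e-10.
[OH^-] = sqrt(Kb x [C6H5COO-]) = sqrt(1.59e-10 x 0.1519) = 4.91e-6 M.
pOH = 5.31, so pH = 14.00 - 5.31 = 8.69.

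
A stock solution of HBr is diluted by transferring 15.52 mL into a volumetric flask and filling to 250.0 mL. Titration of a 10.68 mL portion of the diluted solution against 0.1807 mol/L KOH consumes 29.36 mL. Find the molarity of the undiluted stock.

8.00 M

n(KOH) = 0.1807 x 0.02936 = 0.005305 mol.
n(HBr) in the aliquot = 0.005305 mol.
[diluted HBr] = 0.005305 / 0.01068 = 0.4968 M.
Dilution factor = 250.0/15.52 = 16.11, so [stock] = 0.4968 x 16.11 = 8.00 M.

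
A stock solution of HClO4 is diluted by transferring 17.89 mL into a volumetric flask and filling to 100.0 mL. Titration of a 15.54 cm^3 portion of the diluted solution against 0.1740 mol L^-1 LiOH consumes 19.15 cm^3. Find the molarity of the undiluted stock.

n(LiOH) = 0.1740 x 0.01915 = 0.003332 mol.
n(HClO4) in the aliquot = 0.003332 mol.
[diluted HClO4] = 0.003332 / 0.01554 = 0.2144 M.
Dilution factor = 100.0/17.89 = 5.590, so [stock] = 0.2144 x 5.590 = 1.20 M.

1.20 M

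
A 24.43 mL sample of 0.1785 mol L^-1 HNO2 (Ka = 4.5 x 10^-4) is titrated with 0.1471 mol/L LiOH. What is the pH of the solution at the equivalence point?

8.13

n(HNO2) = 0.1785 x 0.02443 = 0.004361 mol; V(LiOH) at equivalence = 0.004361/0.1471 = 0.02964 L.
At equivalence all the acid is converted to NO2-; total volume = 0.02443 + 0.02964 = 0.05407 L, so [NO2-] = 0.004361/0.05407 = 0.08064 M.
Kb = Kw/Ka = 1.0e-14 / 4.5 x 10^-4 = 2.22e-11.
[OH^-] = sqrt(Kb x [NO2-]) = sqrt(2.22e-11 x 0.08064) = 1.34e-6 M.
pOH = 5.87, so pH = 14.00 - 5.87 = 8.13.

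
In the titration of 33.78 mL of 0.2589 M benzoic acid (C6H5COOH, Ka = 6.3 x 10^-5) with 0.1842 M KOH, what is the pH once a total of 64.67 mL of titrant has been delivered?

12.51

n(acid) = 0.2589 x 0.03378 = 0.008746 mol; n(KOH) added = 0.1842 x 0.06467 = 0.01191 mol.
Base is in excess by 0.01191 - 0.008746 = 0.003167 mol in a total volume of 0.09845 L.
[OH^-] = 0.003167/0.09845 = 0.03216 M, so pOH = 1.49 and pH = 14.00 - 1.49 = 12.51.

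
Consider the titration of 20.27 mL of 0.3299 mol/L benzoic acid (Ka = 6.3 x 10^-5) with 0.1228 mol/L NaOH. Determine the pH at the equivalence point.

n(C6H5COOH) = 0.3299 x 0.02027 = 0.006687 mol; V(NaOH) at equivalence = 0.006687/0.1228 = 0.05445 L.
At equivalence all the acid is converted to C6H5COO-; total volume = 0.02027 + 0.05445 = 0.07472 L, so [C6H5COO-] = 0.006687/0.07472 = 0.08949 M.
Kb = Kw/Ka = 1.0e-14 / 6.3 x 10^-5 = 1.59e-10.
[OH^-] = sqrt(Kb x [C6H5COO-]) = sqrt(1.59e-10 x 0.08949) = 3.77e-6 M.
pOH = 5.42, so pH = 14.00 - 5.42 = 8.58.

8.58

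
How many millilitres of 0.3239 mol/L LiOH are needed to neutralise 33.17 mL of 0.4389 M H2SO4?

n(H2SO4) = 0.4389 mol/L x 0.03317 L = 0.01456 mol.
The neutralisation is 1 H2SO4 : 2 LiOH, so n(LiOH) = 0.01456 x 2/1 = 0.02912 mol.
V(LiOH) = 0.02912 / 0.3239 = 0.08989 L = 89.9 mL.

89.9 mL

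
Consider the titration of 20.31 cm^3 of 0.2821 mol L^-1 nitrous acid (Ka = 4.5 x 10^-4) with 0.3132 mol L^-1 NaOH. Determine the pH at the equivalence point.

8.26

n(HNO2) = 0.2821 x 0.02031 = 0.005729 mol; V(NaOH) at equivalence = 0.005729/0.3132 = 0.01829 L.
At equivalence all the acid is converted to NO2-; total volume = 0.02031 + 0.01829 = 0.03860 L, so [NO2-] = 0.005729/0.03860 = 0.1484 M.
Kb = Kw/Ka = 1.0e-14 / 4.5 x 10^-4 = 2.22e-11.
[OH^-] = sqrt(Kb x [NO2-]) = sqrt(2.22e-11 x 0.1484) = 1.82e-6 M.
pOH = 5.74, so pH = 14.00 - 5.74 = 8.26.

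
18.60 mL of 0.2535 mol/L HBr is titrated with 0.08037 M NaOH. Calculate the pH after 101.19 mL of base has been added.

n(acid) = 0.2535 x 0.01860 = 0.004715 mol; n(NaOH) added = 0.08037 x 0.1012 = 0.008133 mol.
Base is in excess by 0.008133 - 0.004715 = 0.003418 mol in a total volume of 0.1198 L.
[OH^-] = 0.003418/0.1198 = 0.02853 M, so pOH = 1.54 and pH = 14.00 - 1.54 = 12.46.

12.46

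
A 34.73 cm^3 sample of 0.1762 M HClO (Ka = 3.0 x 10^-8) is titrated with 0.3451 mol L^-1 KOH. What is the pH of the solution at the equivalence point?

n(HClO) = 0.1762 x 0.03473 = 0.006119 mol; V(KOH) at equivalence = 0.006119/0.3451 = 0.01773 L.
At equivalence all the acid is converted to ClO-; total volume = 0.03473 + 0.01773 = 0.05246 L, so [ClO-] = 0.006119/0.05246 = 0.1166 M.
Kb = Kw/Ka = 1.0e-14 / 3.0 x 10^-8 = 3.33e-7.
[OH^-] = sqrt(Kb x [ClO-]) = sqrt(3.33e-7 x 0.1166) = 0.000197 M.
pOH = 3.71, so pH = 14.00 - 3.71 = 10.29.

10.29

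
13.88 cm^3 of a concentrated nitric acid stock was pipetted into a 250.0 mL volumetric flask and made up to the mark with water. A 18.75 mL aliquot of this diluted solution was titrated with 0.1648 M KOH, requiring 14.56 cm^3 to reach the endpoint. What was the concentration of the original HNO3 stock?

n(KOH) = 0.1648 x 0.01456 = 0.002399 mol.
n(HNO3) in the aliquot = 0.002399 mol.
[diluted HNO3] = 0.002399 / 0.01875 = 0.1280 M.
Dilution factor = 250.0/13.88 = 18.01, so [stock] = 0.1280 x 18.01 = 2.30 M.

2.30 M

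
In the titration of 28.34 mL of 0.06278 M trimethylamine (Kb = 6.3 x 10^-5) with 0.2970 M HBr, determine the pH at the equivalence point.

n((CH3)3N) = 0.06278 x 0.02834 = 0.001779 mol; V(HBr) at equivalence = 0.001779/0.2970 = 0.005991 L.
At equivalence the base is fully converted to (CH3)3NH+; total volume = 0.03433 L, so [(CH3)3NH+] = 0.001779/0.03433 = 0.05183 M.
Ka((CH3)3NH+) = Kw/Kb = 1.0e-14 / 6.3 x 10^-5 = 1.59e-10.
[H^+] = sqrt(Ka x [(CH3)3NH+]) = sqrt(1.59e-10 x 0.05183) = 2.87e-6 M.
pH = -log(2.87e-6) = 5.54.

5.54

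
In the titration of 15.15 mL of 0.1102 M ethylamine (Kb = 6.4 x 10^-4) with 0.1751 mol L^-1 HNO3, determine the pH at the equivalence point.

5.99

n(C2H5NH2) = 0.1102 x 0.01515 = 0.001670 mol; V(HNO3) at equivalence = 0.001670/0.1751 = 0.009535 L.
At equivalence the base is fully converted to C2H5NH3+; total volume = 0.02468 L, so [C2H5NH3+] = 0.001670/0.02468 = 0.06763 M.
Ka(C2H5NH3+) = Kw/Kb = 1.0e-14 / 6.4 x 10^-4 = 1.56e-11.
[H^+] = sqrt(Ka x [C2H5NH3+]) = sqrt(1.56e-11 x 0.06763) = 1.03e-6 M.
pH = -log(1.03e-6) = 5.99.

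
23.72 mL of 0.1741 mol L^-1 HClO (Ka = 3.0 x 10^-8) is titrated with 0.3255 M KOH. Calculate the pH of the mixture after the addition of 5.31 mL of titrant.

7.38

Initial n(HClO) = 0.1741 x 0.02372 = 0.004130 mol.
n(KOH) added = 0.3255 x 0.005310 = 0.001728 mol, converting that many moles of HClO to ClO-.
Remaining n(HClO) = 0.002401 mol; n(ClO-) = 0.001728 mol.
By Henderson-Hasselbalch, pH = pKa + log([A^-]/[HA]) = 7.52 + log(0.001728/0.002401) = 7.52 + (-0.14) = 7.38.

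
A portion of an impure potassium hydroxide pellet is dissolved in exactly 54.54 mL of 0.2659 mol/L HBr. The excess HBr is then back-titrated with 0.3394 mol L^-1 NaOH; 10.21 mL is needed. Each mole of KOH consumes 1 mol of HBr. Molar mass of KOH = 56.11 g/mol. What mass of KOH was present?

Total n(HBr) added = 0.2659 x 0.05454 = 0.01450 mol.
n(NaOH) used = 0.3394 x 0.01021 = 0.003465 mol, which equals the excess n(HBr).
So n(HBr) consumed by the sample = 0.01450 - 0.003465 = 0.01104 mol.
n(KOH) = 0.01104 / 1 = 0.01104 mol.
mass = 0.01104 mol x 56.11 g/mol = 0.619 g.

0.619 g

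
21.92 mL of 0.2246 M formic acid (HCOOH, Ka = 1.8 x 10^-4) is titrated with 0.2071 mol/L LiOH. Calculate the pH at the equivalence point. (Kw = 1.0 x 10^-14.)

8.39

n(HCOOH) = 0.2246 x 0.02192 = 0.004923 mol; V(LiOH) at equivalence = 0.004923/0.2071 = 0.02377 L.
At equivalence all the acid is converted to HCOO-; total volume = 0.02192 + 0.02377 = 0.04569 L, so [HCOO-] = 0.004923/0.04569 = 0.1077 M.
Kb = Kw/Ka = 1.0e-14 / 1.8 x 10^-4 = 5.56e-11.
[OH^-] = sqrt(Kb x [HCOO-]) = sqrt(5.56e-11 x 0.1077) = 2.45e-6 M.
pOH = 5.61, so pH = 14.00 - 5.61 = 8.39.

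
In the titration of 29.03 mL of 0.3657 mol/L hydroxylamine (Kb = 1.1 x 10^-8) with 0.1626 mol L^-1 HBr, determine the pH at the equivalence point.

n(NH2OH) = 0.3657 x 0.02903 = 0.01062 mol; V(HBr) at equivalence = 0.01062/0.1626 = 0.06529 L.
At equivalence the base is fully converted to NH3OH+; total volume = 0.09432 L, so [NH3OH+] = 0.01062/0.09432 = 0.1126 M.
Ka(NH3OH+) = Kw/Kb = 1.0e-14 / 1.1 x 10^-8 = 9.09e-7.
[H^+] = sqrt(Ka x [NH3OH+]) = sqrt(9.09e-7 x 0.1126) = 0.000320 M.
pH = -log(0.000320) = 3.50.

3.50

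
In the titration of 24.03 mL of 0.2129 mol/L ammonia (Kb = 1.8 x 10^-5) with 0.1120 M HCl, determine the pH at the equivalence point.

n(NH3) = 0.2129 x 0.02403 = 0.005116 mol; V(HCl) at equivalence = 0.005116/0.1120 = 0.04568 L.
At equivalence the base is fully converted to NH4+; total volume = 0.06971 L, so [NH4+] = 0.005116/0.06971 = 0.07339 M.
Ka(NH4+) = Kw/Kb = 1.0e-14 / 1.8 x 10^-5 = 5.56e-10.
[H^+] = sqrt(Ka x [NH4+]) = sqrt(5.56e-10 x 0.07339) = 6.39e-6 M.
pH = -log(6.39e-6) = 5.19.

5.19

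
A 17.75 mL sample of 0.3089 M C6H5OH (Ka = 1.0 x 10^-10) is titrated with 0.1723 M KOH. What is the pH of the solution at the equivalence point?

n(C6H5OH) = 0.3089 x 0.01775 = 0.005483 mol; V(KOH) at equivalence = 0.005483/0.1723 = 0.03182 L.
At equivalence all the acid is converted to C6H5O-; total volume = 0.01775 + 0.03182 = 0.04957 L, so [C6H5O-] = 0.005483/0.04957 = 0.1106 M.
Kb = Kw/Ka = 1.0e-14 / 1.0 x 10^-10 = 0.000100.
[OH^-] = sqrt(Kb x [C6H5O-]) = sqrt(0.000100 x 0.1106) = 0.00333 M.
pOH = 2.48, so pH = 14.00 - 2.48 = 11.52.

11.52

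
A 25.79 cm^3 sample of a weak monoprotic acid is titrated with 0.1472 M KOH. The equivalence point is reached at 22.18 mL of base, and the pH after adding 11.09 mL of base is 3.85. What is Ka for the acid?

11.09 mL is half of the equivalence volume, so this is the half-equivalence point where [HA] = [A^-].
At half-equivalence pH = pKa, so pKa = 3.85.
Ka = 10^(-3.85) = 1.4 x 10^-4.

1.4 x 10^-4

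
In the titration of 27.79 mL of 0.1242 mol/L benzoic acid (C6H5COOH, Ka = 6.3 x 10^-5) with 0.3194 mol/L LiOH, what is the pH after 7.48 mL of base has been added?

4.55

Initial n(C6H5COOH) = 0.1242 x 0.02779 = 0.003452 mol.
n(LiOH) added = 0.3194 x 0.007480 = 0.002389 mol, converting that many moles of C6H5COOH to C6H5COO-.
Remaining n(C6H5COOH) = 0.001062 mol; n(C6H5COO-) = 0.002389 mol.
By Henderson-Hasselbalch, pH = pKa + log([A^-]/[HA]) = 4.20 + log(0.002389/0.001062) = 4.20 + (+0.35) = 4.55.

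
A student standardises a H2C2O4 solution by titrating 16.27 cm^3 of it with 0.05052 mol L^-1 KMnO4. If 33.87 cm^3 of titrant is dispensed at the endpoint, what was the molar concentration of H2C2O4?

0.263 M

n(KMnO4) = 0.05052 x 0.03387 = 0.001711 mol.
From the balanced equation, 2 mol KMnO4 reacts with 5 mol H2C2O4, so n(H2C2O4) = 0.001711 x 5/2 = 0.004278 mol.
[H2C2O4] = 0.004278 / 0.01627 L = 0.263 M.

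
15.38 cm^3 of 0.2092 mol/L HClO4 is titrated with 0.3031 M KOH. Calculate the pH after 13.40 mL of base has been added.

12.47

n(acid) = 0.2092 x 0.01538 = 0.003217 mol; n(KOH) added = 0.3031 x 0.01340 = 0.004062 mol.
Base is in excess by 0.004062 - 0.003217 = 0.0008440 mol in a total volume of 0.02878 L.
[OH^-] = 0.0008440/0.02878 = 0.02933 M, so pOH = 1.53 and pH = 14.00 - 1.53 = 12.47.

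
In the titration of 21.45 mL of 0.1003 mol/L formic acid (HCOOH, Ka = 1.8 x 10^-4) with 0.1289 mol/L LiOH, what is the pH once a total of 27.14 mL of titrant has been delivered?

n(acid) = 0.1003 x 0.02145 = 0.002151 mol; n(LiOH) added = 0.1289 x 0.02714 = 0.003498 mol.
Base is in excess by 0.003498 - 0.002151 = 0.001347 mol in a total volume of 0.04859 L.
[OH^-] = 0.001347/0.04859 = 0.02772 M, so pOH = 1.56 and pH = 14.00 - 1.56 = 12.44.

12.44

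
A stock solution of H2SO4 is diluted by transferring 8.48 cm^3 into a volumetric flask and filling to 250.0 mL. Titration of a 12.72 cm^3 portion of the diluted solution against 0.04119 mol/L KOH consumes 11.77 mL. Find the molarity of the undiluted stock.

0.562 M

n(KOH) = 0.04119 x 0.01177 = 0.0004848 mol.
n(H2SO4) in the aliquot = 0.0004848 x 1/2 = 0.0002424 mol.
[diluted H2SO4] = 0.0002424 / 0.01272 = 0.01906 M.
Dilution factor = 250.0/8.480 = 29.48, so [stock] = 0.01906 x 29.48 = 0.562 M.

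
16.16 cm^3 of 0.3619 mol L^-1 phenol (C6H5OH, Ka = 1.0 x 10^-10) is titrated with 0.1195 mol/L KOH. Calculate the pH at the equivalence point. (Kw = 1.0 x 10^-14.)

11.48

n(C6H5OH) = 0.3619 x 0.01616 = 0.005848 mol; V(KOH) at equivalence = 0.005848/0.1195 = 0.04894 L.
At equivalence all the acid is converted to C6H5O-; total volume = 0.01616 + 0.04894 = 0.06510 L, so [C6H5O-] = 0.005848/0.06510 = 0.08984 M.
Kb = Kw/Ka = 1.0e-14 / 1.0 x 10^-10 = 0.000100.
[OH^-] = sqrt(Kb x [C6H5O-]) = sqrt(0.000100 x 0.08984) = 0.00300 M.
pOH = 2.52, so pH = 14.00 - 2.52 = 11.48.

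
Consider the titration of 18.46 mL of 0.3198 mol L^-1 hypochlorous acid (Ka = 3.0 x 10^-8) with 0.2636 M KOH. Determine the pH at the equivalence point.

n(HClO) = 0.3198 x 0.01846 = 0.005904 mol; V(KOH) at equivalence = 0.005904/0.2636 = 0.02240 L.
At equivalence all the acid is converted to ClO-; total volume = 0.01846 + 0.02240 = 0.04086 L, so [ClO-] = 0.005904/0.04086 = 0.1445 M.
Kb = Kw/Ka = 1.0e-14 / 3.0 x 10^-8 = 3.33e-7.
[OH^-] = sqrt(Kb x [ClO-]) = sqrt(3.33e-7 x 0.1445) = 0.000219 M.
pOH = 3.66, so pH = 14.00 - 3.66 = 10.34.

10.34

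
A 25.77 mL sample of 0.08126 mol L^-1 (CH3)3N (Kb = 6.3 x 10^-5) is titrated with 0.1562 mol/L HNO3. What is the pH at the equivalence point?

5.54

n((CH3)3N) = 0.08126 x 0.02577 = 0.002094 mol; V(HNO3) at equivalence = 0.002094/0.1562 = 0.01341 L.
At equivalence the base is fully converted to (CH3)3NH+; total volume = 0.03918 L, so [(CH3)3NH+] = 0.002094/0.03918 = 0.05345 M.
Ka((CH3)3NH+) = Kw/Kb = 1.0e-14 / 6.3 x 10^-5 = 1.59e-10.
[H^+] = sqrt(Ka x [(CH3)3NH+]) = sqrt(1.59e-10 x 0.05345) = 2.91e-6 M.
pH = -log(2.91e-6) = 5.54.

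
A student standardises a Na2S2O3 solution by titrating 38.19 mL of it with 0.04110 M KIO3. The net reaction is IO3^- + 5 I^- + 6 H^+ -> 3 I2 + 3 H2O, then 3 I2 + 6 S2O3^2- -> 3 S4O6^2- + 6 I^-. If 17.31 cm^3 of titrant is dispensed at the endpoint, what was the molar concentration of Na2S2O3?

n(KIO3) = 0.04110 x 0.01731 = 0.0007114 mol.
From the balanced equation, 1 mol KIO3 reacts with 6 mol Na2S2O3, so n(Na2S2O3) = 0.0007114 x 6/1 = 0.004269 mol.
[Na2S2O3] = 0.004269 / 0.03819 L = 0.112 M.

0.112 M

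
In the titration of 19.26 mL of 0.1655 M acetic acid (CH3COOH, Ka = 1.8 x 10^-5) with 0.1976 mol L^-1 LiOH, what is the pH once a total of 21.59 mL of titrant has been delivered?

12.42

n(acid) = 0.1655 x 0.01926 = 0.003188 mol; n(LiOH) added = 0.1976 x 0.02159 = 0.004266 mol.
Base is in excess by 0.004266 - 0.003188 = 0.001079 mol in a total volume of 0.04085 L.
[OH^-] = 0.001079/0.04085 = 0.02641 M, so pOH = 1.58 and pH = 14.00 - 1.58 = 12.42.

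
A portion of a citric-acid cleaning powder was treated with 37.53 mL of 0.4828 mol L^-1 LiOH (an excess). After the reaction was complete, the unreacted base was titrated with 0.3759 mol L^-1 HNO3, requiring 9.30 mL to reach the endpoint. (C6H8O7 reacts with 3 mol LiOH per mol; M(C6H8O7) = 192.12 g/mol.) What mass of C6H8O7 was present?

0.936 g

Total n(LiOH) added = 0.4828 x 0.03753 = 0.01812 mol.
n(HNO3) used = 0.3759 x 0.009300 = 0.003496 mol, which equals the excess n(LiOH).
So n(LiOH) consumed by the sample = 0.01812 - 0.003496 = 0.01462 mol.
n(C6H8O7) = 0.01462 / 3 = 0.004875 mol.
mass = 0.004875 mol x 192.12 g/mol = 0.936 g.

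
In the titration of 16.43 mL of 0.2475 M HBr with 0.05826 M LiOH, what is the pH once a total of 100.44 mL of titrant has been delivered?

n(acid) = 0.2475 x 0.01643 = 0.004066 mol; n(LiOH) added = 0.05826 x 0.1004 = 0.005852 mol.
Base is in excess by 0.005852 - 0.004066 = 0.001785 mol in a total volume of 0.1169 L.
[OH^-] = 0.001785/0.1169 = 0.01528 M, so pOH = 1.82 and pH = 14.00 - 1.82 = 12.18.

12.18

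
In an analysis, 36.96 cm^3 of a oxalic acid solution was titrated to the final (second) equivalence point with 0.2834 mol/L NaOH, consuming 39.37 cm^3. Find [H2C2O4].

0.151 M

n(NaOH) = 0.2834 x 0.03937 = 0.01116 mol.
At the final (second) equivalence point, 2 mol OH^- react per mol H2C2O4, so n(H2C2O4) = 0.01116 / 2 = 0.005579 mol.
[H2C2O4] = 0.005579 / 0.03696 L = 0.151 M.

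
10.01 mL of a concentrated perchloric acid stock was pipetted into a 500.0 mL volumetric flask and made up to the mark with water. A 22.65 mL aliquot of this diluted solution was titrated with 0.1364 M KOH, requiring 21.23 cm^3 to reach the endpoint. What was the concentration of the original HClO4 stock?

n(KOH) = 0.1364 x 0.02123 = 0.002896 mol.
n(HClO4) in the aliquot = 0.002896 mol.
[diluted HClO4] = 0.002896 / 0.02265 = 0.1278 M.
Dilution factor = 500.0/10.01 = 49.95, so [stock] = 0.1278 x 49.95 = 6.39 M.

6.39 M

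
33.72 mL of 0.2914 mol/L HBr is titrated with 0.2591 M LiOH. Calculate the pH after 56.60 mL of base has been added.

12.73

n(acid) = 0.2914 x 0.03372 = 0.009826 mol; n(LiOH) added = 0.2591 x 0.05660 = 0.01467 mol.
Base is in excess by 0.01467 - 0.009826 = 0.004839 mol in a total volume of 0.09032 L.
[OH^-] = 0.004839/0.09032 = 0.05358 M, so pOH = 1.27 and pH = 14.00 - 1.27 = 12.73.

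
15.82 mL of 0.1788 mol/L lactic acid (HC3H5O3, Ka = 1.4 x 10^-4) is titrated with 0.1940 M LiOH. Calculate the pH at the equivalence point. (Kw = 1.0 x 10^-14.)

8.41

n(HC3H5O3) = 0.1788 x 0.01582 = 0.002829 mol; V(LiOH) at equivalence = 0.002829/0.1940 = 0.01458 L.
At equivalence all the acid is converted to C3H5O3-; total volume = 0.01582 + 0.01458 = 0.03040 L, so [C3H5O3-] = 0.002829/0.03040 = 0.09305 M.
Kb = Kw/Ka = 1.0e-14 / 1.4 x 10^-4 = 7.14e-11.
[OH^-] = sqrt(Kb x [C3H5O3-]) = sqrt(7.14e-11 x 0.09305) = 2.58e-6 M.
pOH = 5.59, so pH = 14.00 - 5.59 = 8.41.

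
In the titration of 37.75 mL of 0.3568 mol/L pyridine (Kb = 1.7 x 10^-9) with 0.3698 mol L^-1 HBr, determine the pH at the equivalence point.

2.99

n(C5H5N) = 0.3568 x 0.03775 = 0.01347 mol; V(HBr) at equivalence = 0.01347/0.3698 = 0.03642 L.
At equivalence the base is fully converted to C5H5NH+; total volume = 0.07417 L, so [C5H5NH+] = 0.01347/0.07417 = 0.1816 M.
Ka(C5H5NH+) = Kw/Kb = 1.0e-14 / 1.7 x 10^-9 = 5.88e-6.
[H^+] = sqrt(Ka x [C5H5NH+]) = sqrt(5.88e-6 x 0.1816) = 0.00103 M.
pH = -log(0.00103) = 2.99.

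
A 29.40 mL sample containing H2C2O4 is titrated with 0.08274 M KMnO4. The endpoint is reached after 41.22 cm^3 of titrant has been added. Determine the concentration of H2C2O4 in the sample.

n(KMnO4) = 0.08274 x 0.04122 = 0.003411 mol.
From the balanced equation, 2 mol KMnO4 reacts with 5 mol H2C2O4, so n(H2C2O4) = 0.003411 x 5/2 = 0.008526 mol.
[H2C2O4] = 0.008526 / 0.02940 L = 0.290 M.

0.290 M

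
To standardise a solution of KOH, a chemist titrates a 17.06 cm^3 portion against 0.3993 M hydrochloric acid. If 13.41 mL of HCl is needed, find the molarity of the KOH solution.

n(HCl) delivered = 0.3993 x 0.01341 = 0.005355 mol.
For a 1:1 reaction, n(KOH) = 0.005355 mol.
[KOH] = 0.005355 mol / 0.01706 L = 0.314 M.

0.314 M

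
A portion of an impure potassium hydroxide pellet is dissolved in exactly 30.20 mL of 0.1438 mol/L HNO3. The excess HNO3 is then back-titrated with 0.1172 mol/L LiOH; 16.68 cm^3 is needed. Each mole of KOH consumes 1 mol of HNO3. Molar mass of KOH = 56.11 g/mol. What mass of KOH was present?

0.134 g

Total n(HNO3) added = 0.1438 x 0.03020 = 0.004343 mol.
n(LiOH) used = 0.1172 x 0.01668 = 0.001955 mol, which equals the excess n(HNO3).
So n(HNO3) consumed by the sample = 0.004343 - 0.001955 = 0.002388 mol.
n(KOH) = 0.002388 / 1 = 0.002388 mol.
mass = 0.002388 mol x 56.11 g/mol = 0.134 g.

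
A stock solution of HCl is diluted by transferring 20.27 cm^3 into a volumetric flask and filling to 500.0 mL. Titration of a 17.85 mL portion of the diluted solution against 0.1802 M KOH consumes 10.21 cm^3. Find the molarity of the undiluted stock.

n(KOH) = 0.1802 x 0.01021 = 0.001840 mol.
n(HCl) in the aliquot = 0.001840 mol.
[diluted HCl] = 0.001840 / 0.01785 = 0.1031 M.
Dilution factor = 500.0/20.27 = 24.67, so [stock] = 0.1031 x 24.67 = 2.54 M.

2.54 M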